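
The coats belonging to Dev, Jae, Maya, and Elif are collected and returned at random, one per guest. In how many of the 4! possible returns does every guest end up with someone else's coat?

9

Count assignments avoiding every fixed point. For any j of the 4 guests fixed to their own coat, the other 4−j can be arranged in (4−j)! ways.
By inclusion–exclusion this is Σ_{j=0}^{4} (−1)^j C(4,j)·(4−j)!.
Computing: 24 − 24 + 12 − 4 + 1 = 9.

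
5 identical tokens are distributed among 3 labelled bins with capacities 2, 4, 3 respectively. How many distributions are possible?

11

Without the upper bounds there are C(7,2) = 21 ways to split 5 among 3 bins.
Subtract solutions that violate a single cap (substitute x_i' = x_i − (cap_i+1)): x_1 ≥ 3 gives C(4,2) = 6; x_2 ≥ 5 gives C(2,2) = 1; x_3 ≥ 4 gives C(3,2) = 3. Together 10.
No two caps can be exceeded simultaneously, so the pair terms are all 0.
By inclusion–exclusion the count is 21 − 10 + 0 = 11.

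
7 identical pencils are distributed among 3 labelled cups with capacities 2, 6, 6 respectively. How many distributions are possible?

By stars and bars, unrestricted non-negative solutions to x_1+…+x_3 = 7 number C(7+2,2) = 36.
Subtract solutions that violate a single cap (substitute x_i' = x_i − (cap_i+1)): x_1 ≥ 3 gives C(6,2) = 15; x_2 ≥ 7 gives C(2,2) = 1; x_3 ≥ 7 gives C(2,2) = 1. Together 17.
No two caps can be exceeded simultaneously, so the pair terms are all 0.
By inclusion–exclusion the count is 36 − 17 + 0 = 19.

19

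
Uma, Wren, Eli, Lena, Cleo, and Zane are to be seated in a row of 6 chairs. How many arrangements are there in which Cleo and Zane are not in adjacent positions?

480

There are 6! = 720 arrangements in all. If Cleo and Zane are adjacent, merging them into one block gives 2·(5)! = 240 arrangements.
Complementary counting: 720 − 240 = 480.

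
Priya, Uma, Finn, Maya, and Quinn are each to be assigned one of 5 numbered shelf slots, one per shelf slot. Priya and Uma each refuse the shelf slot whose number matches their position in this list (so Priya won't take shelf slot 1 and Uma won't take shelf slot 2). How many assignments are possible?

78

Let Aᵢ (for i ∈ {1, 2}) be the placements that put person i in their forbidden shelf slot. Any j of these fix j positions, leaving (5−j)! ways to fill the rest, and there are C(2,j) ways to pick which j.
By inclusion–exclusion, the number of valid placements is Σ_{j=0}^{2} (−1)^j C(2,j)·(5−j)!.
Computing: 120 − 48 + 6 = 78.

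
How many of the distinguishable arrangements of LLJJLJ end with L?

10

Fix L in the last position and arrange the remaining 5 letters.
Those 5 letters have J appearing 3 times and L appearing twice, giving (5)!/(3!·2!) = 10.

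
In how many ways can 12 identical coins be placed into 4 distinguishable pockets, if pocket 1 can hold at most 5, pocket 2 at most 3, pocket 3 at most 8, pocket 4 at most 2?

53

By stars and bars, unrestricted non-negative solutions to x_1+…+x_4 = 12 number C(12+3,3) = 455.
Subtract solutions that violate a single cap (substitute x_i' = x_i − (cap_i+1)): x_1 ≥ 6 gives C(9,3) = 84; x_2 ≥ 4 gives C(11,3) = 165; x_3 ≥ 9 gives C(6,3) = 20; x_4 ≥ 3 gives C(12,3) = 220. Together 489.
Add back pairs where two caps are both exceeded: 10 + 0 + 20 + 0 + 56 + 1 = 87.
By inclusion–exclusion the count is 455 − 489 + 87 = 53.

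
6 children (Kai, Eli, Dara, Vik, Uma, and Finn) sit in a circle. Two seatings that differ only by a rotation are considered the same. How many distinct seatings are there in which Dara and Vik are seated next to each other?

48

Glue Dara and Vik into a block (2 internal orders). Seating 5 units around a circle gives (4)! arrangements.
So 2 × (4)! = 2 × 24 = 48.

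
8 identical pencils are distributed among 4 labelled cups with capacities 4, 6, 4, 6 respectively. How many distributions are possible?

Ignoring the caps, the number of non-negative solutions to x_1+…+x_4 = 8 is C(11,3) = 165.
Subtract solutions that violate a single cap (substitute x_i' = x_i − (cap_i+1)): x_1 ≥ 5 gives C(6,3) = 20; x_2 ≥ 7 gives C(4,3) = 4; x_3 ≥ 5 gives C(6,3) = 20; x_4 ≥ 7 gives C(4,3) = 4. Together 48.
No two caps can be exceeded simultaneously, so the pair terms are all 0.
By inclusion–exclusion the count is 165 − 48 + 0 = 117.

117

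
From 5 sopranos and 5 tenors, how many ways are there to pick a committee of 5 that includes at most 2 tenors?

126

Split by how many tenors are chosen (0 through 2).
Sum: C(5,0)·C(5,5) + C(5,1)·C(5,4) + C(5,2)·C(5,3) = 1 + 25 + 100 = 126.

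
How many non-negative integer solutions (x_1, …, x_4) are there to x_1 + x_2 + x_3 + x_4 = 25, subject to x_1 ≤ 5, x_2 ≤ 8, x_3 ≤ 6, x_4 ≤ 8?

By stars and bars, unrestricted non-negative solutions to x_1+…+x_4 = 25 number C(25+3,3) = 3276.
Subtract solutions that violate a single cap (substitute x_i' = x_i − (cap_i+1)): x_1 ≥ 6 gives C(22,3) = 1540; x_2 ≥ 9 gives C(19,3) = 969; x_3 ≥ 7 gives C(21,3) = 1330; x_4 ≥ 9 gives C(19,3) = 969. Together 4808.
Add back pairs where two caps are both exceeded: 286 + 455 + 286 + 220 + 120 + 220 = 1587.
Subtract triples: 20 + 4 + 20 + 1 = 45.
By inclusion–exclusion the count is 3276 − 4808 + 1587 − 45 = 10.

10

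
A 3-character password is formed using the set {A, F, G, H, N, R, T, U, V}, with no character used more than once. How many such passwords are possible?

504

With no repetition, fill the 3 characters in order: 9 choices, then 8, down to 7.
9 × 8 × 7 = 504.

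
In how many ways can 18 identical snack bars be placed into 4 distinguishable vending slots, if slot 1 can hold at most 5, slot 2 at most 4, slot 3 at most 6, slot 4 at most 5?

10

By stars and bars, unrestricted non-negative solutions to x_1+…+x_4 = 18 number C(18+3,3) = 1330.
Subtract solutions that violate a single cap (substitute x_i' = x_i − (cap_i+1)): x_1 ≥ 6 gives C(15,3) = 455; x_2 ≥ 5 gives C(16,3) = 560; x_3 ≥ 7 gives C(14,3) = 364; x_4 ≥ 6 gives C(15,3) = 455. Together 1834.
Add back pairs where two caps are both exceeded: 120 + 56 + 84 + 84 + 120 + 56 = 520.
Subtract triples: 1 + 4 + 0 + 1 = 6.
By inclusion–exclusion the count is 1330 − 1834 + 520 − 6 = 10.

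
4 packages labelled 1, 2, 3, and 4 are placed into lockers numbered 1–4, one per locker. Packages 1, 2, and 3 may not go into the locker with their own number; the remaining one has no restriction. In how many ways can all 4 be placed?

11

Let Aᵢ (for i ∈ {1, 2, 3}) be the placements that put package i in its forbidden locker. Any j of these fix j positions, leaving (4−j)! ways to fill the rest, and there are C(3,j) ways to pick which j.
By inclusion–exclusion, the number of valid placements is Σ_{j=0}^{3} (−1)^j C(3,j)·(4−j)!.
Computing: 24 − 18 + 6 − 1 = 11.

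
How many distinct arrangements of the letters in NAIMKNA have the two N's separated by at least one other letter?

900

Total arrangements of NAIMKNA: 7!/(2!·2!) = 1260.
Arrangements with the N's together: treat NN as one letter, giving (6)!/(2!) = 360.
Hence 1260 − 360 = 900.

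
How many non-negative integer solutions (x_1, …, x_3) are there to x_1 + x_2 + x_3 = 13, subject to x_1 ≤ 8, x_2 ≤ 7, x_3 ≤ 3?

18

Without the upper bounds there are C(15,2) = 105 ways to split 13 among 3 variables.
Subtract solutions that violate a single cap (substitute x_i' = x_i − (cap_i+1)): x_1 ≥ 9 gives C(6,2) = 15; x_2 ≥ 8 gives C(7,2) = 21; x_3 ≥ 4 gives C(11,2) = 55. Together 91.
Add back pairs where two caps are both exceeded: 0 + 1 + 3 = 4.
By inclusion–exclusion the count is 105 − 91 + 4 = 18.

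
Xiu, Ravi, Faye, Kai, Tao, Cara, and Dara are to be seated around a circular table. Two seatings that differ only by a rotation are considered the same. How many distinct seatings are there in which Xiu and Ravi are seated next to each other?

Glue Xiu and Ravi into a block (2 internal orders). Seating 6 units around a circle gives (5)! arrangements.
So 2 × (5)! = 2 × 120 = 240.

240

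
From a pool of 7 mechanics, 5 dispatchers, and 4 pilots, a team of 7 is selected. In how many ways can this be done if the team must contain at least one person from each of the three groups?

10283

With no constraint there are C(16,7) = 11440 possible selections.
Subtract selections that omit an entire group: no mechanics → C(9,7) = 36; no dispatchers → C(11,7) = 330; no pilots → C(12,7) = 792.
Add back selections omitting two groups (i.e. drawn from a single group): C(7,7) + C(5,7) + C(4,7) = 1.
By inclusion–exclusion: 11440 − 1158 + 1 = 10283.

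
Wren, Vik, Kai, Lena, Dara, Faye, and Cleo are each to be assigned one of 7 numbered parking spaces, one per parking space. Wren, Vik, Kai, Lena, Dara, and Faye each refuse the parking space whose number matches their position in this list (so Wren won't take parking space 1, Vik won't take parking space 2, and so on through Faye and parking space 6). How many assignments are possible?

Let Aᵢ (for 1 ≤ i ≤ 6) be the placements that put person i in their forbidden parking space. Any j of these fix j positions, leaving (7−j)! ways to fill the rest, and there are C(6,j) ways to pick which j.
By inclusion–exclusion, the number of valid placements is Σ_{j=0}^{6} (−1)^j C(6,j)·(7−j)!.
Computing: 5040 − 4320 + 1800 − 480 + 90 − 12 + 1 = 2119.

2119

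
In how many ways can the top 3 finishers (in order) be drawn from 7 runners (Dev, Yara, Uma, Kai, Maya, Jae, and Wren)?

There are 7 choices for 1st place, 6 for 2nd, and 5 for 3rd.
That gives 7 × 6 × 5 = 210.

210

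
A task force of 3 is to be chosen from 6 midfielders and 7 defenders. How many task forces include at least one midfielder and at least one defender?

231

Total 3-person selections from all 13: C(13,3) = 286.
Subtract selections that omit an entire group: no midfielders → C(7,3) = 35; no defenders → C(6,3) = 20.
Both groups omitted at once is impossible, so 286 − 55 = 231.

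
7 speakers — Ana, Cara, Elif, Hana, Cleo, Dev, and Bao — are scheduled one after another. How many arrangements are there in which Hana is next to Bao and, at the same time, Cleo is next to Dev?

480

Treat {Hana,Bao} as one block (2 orders) and {Cleo,Dev} as another (2 orders).
That leaves 5 units to arrange: 2 × 2 × 5! = 4 × 120 = 480.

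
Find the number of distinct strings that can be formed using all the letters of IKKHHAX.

Letter multiplicities in IKKHHAX: A×1, H×2, I×1, K×2, X×1.
Dividing 7! = 5040 by 2!·2! = 4 for the repeated letters gives 1260.

1260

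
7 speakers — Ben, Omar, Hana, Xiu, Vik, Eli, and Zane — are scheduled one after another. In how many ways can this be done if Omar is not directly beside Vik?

There are 7! = 5040 arrangements in all. If Omar and Vik are adjacent, merging them into one block gives 2·(6)! = 1440 arrangements.
So 5040 − 1440 = 3600 arrangements keep them apart.

3600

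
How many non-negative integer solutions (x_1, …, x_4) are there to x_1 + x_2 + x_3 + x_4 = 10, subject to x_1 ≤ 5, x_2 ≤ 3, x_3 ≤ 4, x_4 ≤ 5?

82

Ignoring the caps, the number of non-negative solutions to x_1+…+x_4 = 10 is C(13,3) = 286.
Subtract solutions that violate a single cap (substitute x_i' = x_i − (cap_i+1)): x_1 ≥ 6 gives C(7,3) = 35; x_2 ≥ 4 gives C(9,3) = 84; x_3 ≥ 5 gives C(8,3) = 56; x_4 ≥ 6 gives C(7,3) = 35. Together 210.
Add back pairs where two caps are both exceeded: 1 + 0 + 0 + 4 + 1 + 0 = 6.
By inclusion–exclusion the count is 286 − 210 + 6 = 82.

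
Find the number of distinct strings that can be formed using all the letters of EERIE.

20

Letter multiplicities in EERIE: E×3, I×1, R×1.
The number of distinct arrangements is 5!/(3!) = 120/6 = 20.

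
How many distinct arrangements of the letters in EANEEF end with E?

60

Fix E in the last position and arrange the remaining 5 letters.
Those 5 letters have E appearing twice, giving (5)!/(2!) = 60.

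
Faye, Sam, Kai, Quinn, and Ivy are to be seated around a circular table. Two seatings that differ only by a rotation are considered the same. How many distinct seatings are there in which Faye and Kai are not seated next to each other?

12

All circular seatings of 5 people number (4)! = 24.
Seatings with Faye beside Kai: treat them as a block with 2 internal orders, giving 2 × (3)! = 12.
Subtracting, 24 − 12 = 12.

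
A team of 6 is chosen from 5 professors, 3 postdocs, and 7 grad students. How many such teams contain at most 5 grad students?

Split by how many grad students are chosen (0 through 5).
Sum: C(7,0)·C(8,6) + C(7,1)·C(8,5) + C(7,2)·C(8,4) + C(7,3)·C(8,3) + C(7,4)·C(8,2) + C(7,5)·C(8,1) = 28 + 392 + 1470 + 1960 + 980 + 168 = 4998.

4998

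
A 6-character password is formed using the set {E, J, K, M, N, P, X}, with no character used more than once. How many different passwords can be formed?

5040

This is a permutation of 6 out of 7: P(7,6) = 7!/1!.
7 × 6 × 5 × 4 × 3 × 2 = 5040.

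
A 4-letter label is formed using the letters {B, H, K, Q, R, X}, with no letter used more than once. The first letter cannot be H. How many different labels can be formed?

300

The first letter has 6−1 = 5 choices (anything except H).
The remaining 3 letters are filled from the other 5 symbols without repetition: 5 × 4 × 3 = 60.
Total: 5 × 60 = 300.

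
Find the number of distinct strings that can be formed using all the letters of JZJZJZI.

140

JZJZJZI has 7 letters with J appearing 3 times and Z appearing 3 times.
The number of distinct arrangements is 7!/(3!·3!) = 5040/36 = 140.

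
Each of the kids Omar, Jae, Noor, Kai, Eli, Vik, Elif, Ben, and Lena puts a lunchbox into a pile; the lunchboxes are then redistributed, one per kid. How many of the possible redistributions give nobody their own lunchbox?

Count assignments avoiding every fixed point. For any j of the 9 kids fixed to their own lunchbox, the other 9−j can be arranged in (9−j)! ways.
By inclusion–exclusion this is Σ_{j=0}^{9} (−1)^j C(9,j)·(9−j)!.
Computing: 362880 − 362880 + 181440 − 60480 + 15120 − 3024 + 504 − 72 + 9 − 1 = 133496.

133496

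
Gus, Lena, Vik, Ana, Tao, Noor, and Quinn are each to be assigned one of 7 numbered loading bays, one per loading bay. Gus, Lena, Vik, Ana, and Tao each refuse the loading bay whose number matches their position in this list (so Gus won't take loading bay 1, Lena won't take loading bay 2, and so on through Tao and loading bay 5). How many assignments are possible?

2428

Let Aᵢ (for 1 ≤ i ≤ 5) be the placements that put person i in their forbidden loading bay. Any j of these fix j positions, leaving (7−j)! ways to fill the rest, and there are C(5,j) ways to pick which j.
By inclusion–exclusion, the number of valid placements is Σ_{j=0}^{5} (−1)^j C(5,j)·(7−j)!.
Computing: 5040 − 3600 + 1200 − 240 + 30 − 2 = 2428.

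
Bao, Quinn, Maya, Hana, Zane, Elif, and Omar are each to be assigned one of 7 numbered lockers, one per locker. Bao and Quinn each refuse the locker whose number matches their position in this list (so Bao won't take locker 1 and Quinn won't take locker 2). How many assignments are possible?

3720

Let Aᵢ (for i ∈ {1, 2}) be the placements that put person i in their forbidden locker. Any j of these fix j positions, leaving (7−j)! ways to fill the rest, and there are C(2,j) ways to pick which j.
By inclusion–exclusion, the number of valid placements is Σ_{j=0}^{2} (−1)^j C(2,j)·(7−j)!.
Computing: 5040 − 1440 + 120 = 3720.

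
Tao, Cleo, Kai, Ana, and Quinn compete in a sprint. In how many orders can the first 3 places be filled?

This is an ordered selection of 3 from 5: P(5,3).
That gives 5 × 4 × 3 = 60.

60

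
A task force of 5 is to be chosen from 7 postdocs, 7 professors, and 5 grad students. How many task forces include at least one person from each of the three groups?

8085

With no constraint there are C(19,5) = 11628 possible selections.
Selections missing a whole group: no postdocs → C(12,5) = 792; no professors → C(12,5) = 792; no grad students → C(14,5) = 2002.
Add back selections omitting two groups (i.e. drawn from a single group): C(7,5) + C(7,5) + C(5,5) = 43.
By inclusion–exclusion: 11628 − 3586 + 43 = 8085.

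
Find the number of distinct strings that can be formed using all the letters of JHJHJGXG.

Letter multiplicities in JHJHJGXG: G×2, H×2, J×3, X×1.
The number of distinct arrangements is 8!/(3!·2!·2!) = 40320/24 = 1680.

1680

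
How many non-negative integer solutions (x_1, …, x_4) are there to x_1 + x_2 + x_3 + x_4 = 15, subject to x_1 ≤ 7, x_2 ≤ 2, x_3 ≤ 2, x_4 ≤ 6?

10

Ignoring the caps, the number of non-negative solutions to x_1+…+x_4 = 15 is C(18,3) = 816.
Subtract solutions that violate a single cap (substitute x_i' = x_i − (cap_i+1)): x_1 ≥ 8 gives C(10,3) = 120; x_2 ≥ 3 gives C(15,3) = 455; x_3 ≥ 3 gives C(15,3) = 455; x_4 ≥ 7 gives C(11,3) = 165. Together 1195.
Add back pairs where two caps are both exceeded: 35 + 35 + 1 + 220 + 56 + 56 = 403.
Subtract triples: 4 + 0 + 0 + 10 = 14.
By inclusion–exclusion the count is 816 − 1195 + 403 − 14 = 10.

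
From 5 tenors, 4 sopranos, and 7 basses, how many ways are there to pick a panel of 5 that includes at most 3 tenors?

Split by how many tenors are chosen (0 through 3).
Sum: C(5,0)·C(11,5) + C(5,1)·C(11,4) + C(5,2)·C(11,3) + C(5,3)·C(11,2) = 462 + 1650 + 1650 + 550 = 4312.

4312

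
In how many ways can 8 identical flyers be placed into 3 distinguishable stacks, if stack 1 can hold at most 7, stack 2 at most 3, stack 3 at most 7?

By stars and bars, unrestricted non-negative solutions to x_1+…+x_3 = 8 number C(8+2,2) = 45.
Subtract solutions that violate a single cap (substitute x_i' = x_i − (cap_i+1)): x_1 ≥ 8 gives C(2,2) = 1; x_2 ≥ 4 gives C(6,2) = 15; x_3 ≥ 8 gives C(2,2) = 1. Together 17.
No two caps can be exceeded simultaneously, so the pair terms are all 0.
By inclusion–exclusion the count is 45 − 17 + 0 = 28.

28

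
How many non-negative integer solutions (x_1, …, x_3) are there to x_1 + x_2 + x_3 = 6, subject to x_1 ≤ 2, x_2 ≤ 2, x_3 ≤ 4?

6

By stars and bars, unrestricted non-negative solutions to x_1+…+x_3 = 6 number C(6+2,2) = 28.
Subtract solutions that violate a single cap (substitute x_i' = x_i − (cap_i+1)): x_1 ≥ 3 gives C(5,2) = 10; x_2 ≥ 3 gives C(5,2) = 10; x_3 ≥ 5 gives C(3,2) = 3. Together 23.
Add back pairs where two caps are both exceeded: 1 + 0 + 0 = 1.
By inclusion–exclusion the count is 28 − 23 + 1 = 6.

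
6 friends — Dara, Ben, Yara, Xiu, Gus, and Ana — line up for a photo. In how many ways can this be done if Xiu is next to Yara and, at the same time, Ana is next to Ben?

Treat {Xiu,Yara} as one block (2 orders) and {Ana,Ben} as another (2 orders).
That leaves 4 units to arrange: 2 × 2 × 4! = 4 × 24 = 96.

96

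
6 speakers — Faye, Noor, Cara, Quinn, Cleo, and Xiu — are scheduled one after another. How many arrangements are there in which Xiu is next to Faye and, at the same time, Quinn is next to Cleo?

96

Treat {Xiu,Faye} as one block (2 orders) and {Quinn,Cleo} as another (2 orders).
That leaves 4 units to arrange: 2 × 2 × 4! = 4 × 24 = 96.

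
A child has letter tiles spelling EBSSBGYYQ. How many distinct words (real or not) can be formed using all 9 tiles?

45360

The 9 letters of EBSSBGYYQ have repeats: B appearing twice, S appearing twice, and Y appearing twice.
Dividing 9! = 362880 by 2!·2!·2! = 8 for the repeated letters gives 45360.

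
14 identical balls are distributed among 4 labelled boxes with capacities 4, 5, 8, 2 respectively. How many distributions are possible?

Ignoring the caps, the number of non-negative solutions to x_1+…+x_4 = 14 is C(17,3) = 680.
Subtract solutions that violate a single cap (substitute x_i' = x_i − (cap_i+1)): x_1 ≥ 5 gives C(12,3) = 220; x_2 ≥ 6 gives C(11,3) = 165; x_3 ≥ 9 gives C(8,3) = 56; x_4 ≥ 3 gives C(14,3) = 364. Together 805.
Add back pairs where two caps are both exceeded: 20 + 1 + 84 + 0 + 56 + 10 = 171.
Subtract triples: 0 + 1 + 0 + 0 = 1.
By inclusion–exclusion the count is 680 − 805 + 171 − 1 = 45.

45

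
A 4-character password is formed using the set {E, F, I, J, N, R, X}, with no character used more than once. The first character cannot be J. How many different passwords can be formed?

The first character has 7−1 = 6 choices (anything except J).
The remaining 3 characters are filled from the other 6 symbols without repetition: 6 × 5 × 4 = 120.
Total: 6 × 120 = 720.

720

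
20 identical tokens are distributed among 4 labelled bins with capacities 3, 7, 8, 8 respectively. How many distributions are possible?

74

Ignoring the caps, the number of non-negative solutions to x_1+…+x_4 = 20 is C(23,3) = 1771.
Subtract solutions that violate a single cap (substitute x_i' = x_i − (cap_i+1)): x_1 ≥ 4 gives C(19,3) = 969; x_2 ≥ 8 gives C(15,3) = 455; x_3 ≥ 9 gives C(14,3) = 364; x_4 ≥ 9 gives C(14,3) = 364. Together 2152.
Add back pairs where two caps are both exceeded: 165 + 120 + 120 + 20 + 20 + 10 = 455.
By inclusion–exclusion the count is 1771 − 2152 + 455 = 74.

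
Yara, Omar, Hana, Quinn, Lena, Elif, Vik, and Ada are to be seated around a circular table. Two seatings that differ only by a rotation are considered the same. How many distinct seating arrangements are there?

Around a circle, 8 distinct people have 8!/8 = (7)! = 5040 rotationally distinct seatings.

5040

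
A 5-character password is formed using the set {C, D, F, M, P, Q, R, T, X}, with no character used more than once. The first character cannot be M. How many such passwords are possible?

13440

The first character has 9−1 = 8 choices (anything except M).
The remaining 4 characters are filled from the other 8 symbols without repetition: 8 × 7 × 6 × 5 = 1680.
Total: 8 × 1680 = 13440.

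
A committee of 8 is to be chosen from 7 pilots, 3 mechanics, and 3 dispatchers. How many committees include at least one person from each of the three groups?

Total 8-person selections from all 13: C(13,8) = 1287.
Subtract selections that omit an entire group: no pilots → C(6,8) = 0; no mechanics → C(10,8) = 45; no dispatchers → C(10,8) = 45.
Add back selections omitting two groups (i.e. drawn from a single group): C(7,8) + C(3,8) + C(3,8) = 0.
By inclusion–exclusion: 1287 − 90 + 0 = 1197.

1197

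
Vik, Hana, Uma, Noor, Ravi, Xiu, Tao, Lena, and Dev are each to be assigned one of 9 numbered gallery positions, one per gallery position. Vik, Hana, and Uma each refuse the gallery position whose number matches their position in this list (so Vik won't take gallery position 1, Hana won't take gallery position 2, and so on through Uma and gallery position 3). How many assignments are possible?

256320

Let Aᵢ (for i ∈ {1, 2, 3}) be the placements that put person i in their forbidden gallery position. Any j of these fix j positions, leaving (9−j)! ways to fill the rest, and there are C(3,j) ways to pick which j.
By inclusion–exclusion, the number of valid placements is Σ_{j=0}^{3} (−1)^j C(3,j)·(9−j)!.
Computing: 362880 − 120960 + 15120 − 720 = 256320.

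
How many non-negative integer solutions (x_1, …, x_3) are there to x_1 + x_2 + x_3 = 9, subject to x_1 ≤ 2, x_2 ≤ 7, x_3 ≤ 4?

12

Without the upper bounds there are C(11,2) = 55 ways to split 9 among 3 variables.
Subtract solutions that violate a single cap (substitute x_i' = x_i − (cap_i+1)): x_1 ≥ 3 gives C(8,2) = 28; x_2 ≥ 8 gives C(3,2) = 3; x_3 ≥ 5 gives C(6,2) = 15. Together 46.
Add back pairs where two caps are both exceeded: 0 + 3 + 0 = 3.
By inclusion–exclusion the count is 55 − 46 + 3 = 12.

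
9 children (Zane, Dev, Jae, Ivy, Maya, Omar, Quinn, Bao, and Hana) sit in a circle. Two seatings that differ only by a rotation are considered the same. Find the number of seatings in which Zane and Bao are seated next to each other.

10080

Glue Zane and Bao into a block (2 internal orders). Seating 8 units around a circle gives (7)! arrangements.
So 2 × (7)! = 2 × 5040 = 10080.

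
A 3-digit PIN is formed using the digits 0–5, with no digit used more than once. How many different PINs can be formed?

This is a permutation of 3 out of 6: P(6,3) = 6!/3!.
That product is 6 × 5 × 4 = 120.

120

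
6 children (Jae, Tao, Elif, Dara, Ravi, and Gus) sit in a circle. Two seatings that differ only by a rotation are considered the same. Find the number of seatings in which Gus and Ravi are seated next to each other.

Glue Gus and Ravi into a block (2 internal orders). Seating 5 units around a circle gives (4)! arrangements.
So 2 × (4)! = 2 × 24 = 48.

48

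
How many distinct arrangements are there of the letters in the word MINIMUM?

The 7 letters of MINIMUM have repeats: I appearing twice and M appearing 3 times.
Dividing 7! = 5040 by 3!·2! = 12 for the repeated letters gives 420.

420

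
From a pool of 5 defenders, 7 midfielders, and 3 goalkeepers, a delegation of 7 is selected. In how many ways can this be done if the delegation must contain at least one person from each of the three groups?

Total 7-person selections from all 15: C(15,7) = 6435.
Selections missing a whole group: no defenders → C(10,7) = 120; no midfielders → C(8,7) = 8; no goalkeepers → C(12,7) = 792.
Add back selections omitting two groups (i.e. drawn from a single group): C(5,7) + C(7,7) + C(3,7) = 1.
By inclusion–exclusion: 6435 − 920 + 1 = 5516.

5516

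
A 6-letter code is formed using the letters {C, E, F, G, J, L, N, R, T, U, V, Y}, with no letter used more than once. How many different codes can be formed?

Choose and order 6 of the 12 symbols: the first letter has 12 options, the next 11, and so on down to 7.
12 × 11 × 10 × 9 × 8 × 7 = 665280.

665280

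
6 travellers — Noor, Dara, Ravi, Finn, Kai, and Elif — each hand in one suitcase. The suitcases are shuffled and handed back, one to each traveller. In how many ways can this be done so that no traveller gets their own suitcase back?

Let Aᵢ be the assignments in which traveller i gets their own suitcase. We want the size of the complement of A₁∪…∪A_6.
By inclusion–exclusion this is Σ_{j=0}^{6} (−1)^j C(6,j)·(6−j)!.
Computing: 720 − 720 + 360 − 120 + 30 − 6 + 1 = 265.

265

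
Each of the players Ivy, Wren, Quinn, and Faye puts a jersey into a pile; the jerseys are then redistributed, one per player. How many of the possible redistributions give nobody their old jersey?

Let Aᵢ be the assignments in which player i gets their old jersey. We want the size of the complement of A₁∪…∪A_4.
By inclusion–exclusion this is Σ_{j=0}^{4} (−1)^j C(4,j)·(4−j)!.
Computing: 24 − 24 + 12 − 4 + 1 = 9.

9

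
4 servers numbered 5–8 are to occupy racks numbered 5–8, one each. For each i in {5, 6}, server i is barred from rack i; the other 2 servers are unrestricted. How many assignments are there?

Let Aᵢ (for i ∈ {5, 6}) be the placements that put server i in its forbidden rack. Any j of these fix j positions, leaving (4−j)! ways to fill the rest, and there are C(2,j) ways to pick which j.
By inclusion–exclusion, the number of valid placements is Σ_{j=0}^{2} (−1)^j C(2,j)·(4−j)!.
Computing: 24 − 12 + 2 = 14.

14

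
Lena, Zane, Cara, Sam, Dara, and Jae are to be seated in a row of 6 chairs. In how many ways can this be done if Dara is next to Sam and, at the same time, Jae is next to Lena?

Treat {Dara,Sam} as one block (2 orders) and {Jae,Lena} as another (2 orders).
That leaves 4 units to arrange: 2 × 2 × 4! = 4 × 24 = 96.

96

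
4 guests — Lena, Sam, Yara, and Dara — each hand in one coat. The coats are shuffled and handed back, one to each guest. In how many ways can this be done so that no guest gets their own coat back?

Let Aᵢ be the assignments in which guest i gets their own coat. We want the size of the complement of A₁∪…∪A_4.
By inclusion–exclusion this is Σ_{j=0}^{4} (−1)^j C(4,j)·(4−j)!.
Computing: 24 − 24 + 12 − 4 + 1 = 9.

9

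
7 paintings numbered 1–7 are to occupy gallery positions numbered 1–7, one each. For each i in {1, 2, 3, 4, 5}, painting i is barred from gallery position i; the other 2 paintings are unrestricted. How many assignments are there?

2428

Let Aᵢ (for 1 ≤ i ≤ 5) be the placements that put painting i in its forbidden gallery position. Any j of these fix j positions, leaving (7−j)! ways to fill the rest, and there are C(5,j) ways to pick which j.
By inclusion–exclusion, the number of valid placements is Σ_{j=0}^{5} (−1)^j C(5,j)·(7−j)!.
Computing: 5040 − 3600 + 1200 − 240 + 30 − 2 = 2428.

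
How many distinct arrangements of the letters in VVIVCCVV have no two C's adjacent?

126

There are 8!/(5!·2!) = 168 arrangements of VVIVCCVV in total.
Arrangements with the C's together: treat CC as one letter, giving (7)!/(5!) = 42.
Hence 168 − 42 = 126.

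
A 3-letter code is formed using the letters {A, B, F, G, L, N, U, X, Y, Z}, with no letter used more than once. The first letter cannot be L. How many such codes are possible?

648

The first letter has 10−1 = 9 choices (anything except L).
The remaining 2 letters are filled from the other 9 symbols without repetition: 9 × 8 = 72.
Total: 9 × 72 = 648.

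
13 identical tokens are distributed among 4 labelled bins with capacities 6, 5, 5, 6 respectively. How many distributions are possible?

160

Ignoring the caps, the number of non-negative solutions to x_1+…+x_4 = 13 is C(16,3) = 560.
Subtract solutions that violate a single cap (substitute x_i' = x_i − (cap_i+1)): x_1 ≥ 7 gives C(9,3) = 84; x_2 ≥ 6 gives C(10,3) = 120; x_3 ≥ 6 gives C(10,3) = 120; x_4 ≥ 7 gives C(9,3) = 84. Together 408.
Add back pairs where two caps are both exceeded: 1 + 1 + 0 + 4 + 1 + 1 = 8.
By inclusion–exclusion the count is 560 − 408 + 8 = 160.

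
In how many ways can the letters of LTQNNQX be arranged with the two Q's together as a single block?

Treat the 2 copies of Q as a single block. The multiset to arrange is then {QQ, L, N, N, T, X}, 6 items in all.
That gives (6)!/(2!) = 360 arrangements.

360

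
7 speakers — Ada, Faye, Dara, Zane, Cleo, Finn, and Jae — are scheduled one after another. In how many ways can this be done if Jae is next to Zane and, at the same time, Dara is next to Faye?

Treat {Jae,Zane} as one block (2 orders) and {Dara,Faye} as another (2 orders).
That leaves 5 units to arrange: 2 × 2 × 5! = 4 × 120 = 480.

480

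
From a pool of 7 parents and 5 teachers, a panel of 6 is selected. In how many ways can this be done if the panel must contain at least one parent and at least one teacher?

Total 6-person selections from all 12: C(12,6) = 924.
Subtract selections that omit an entire group: no parents → C(5,6) = 0; no teachers → C(7,6) = 7.
Both groups omitted at once is impossible, so 924 − 7 = 917.

917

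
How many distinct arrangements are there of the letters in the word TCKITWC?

1260

Letter multiplicities in TCKITWC: C×2, I×1, K×1, T×2, W×1.
The number of distinct arrangements is 7!/(2!·2!) = 5040/4 = 1260.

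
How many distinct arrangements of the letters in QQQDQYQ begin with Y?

6

Fix Y in the first position and arrange the remaining 6 letters.
Those 6 letters have Q appearing 5 times, giving (6)!/(5!) = 6.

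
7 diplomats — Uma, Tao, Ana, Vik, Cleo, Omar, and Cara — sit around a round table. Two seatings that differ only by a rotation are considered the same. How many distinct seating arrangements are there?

720

Fix one person's seat to break rotational symmetry; the remaining 6 people can be arranged in (6)! = 720 ways.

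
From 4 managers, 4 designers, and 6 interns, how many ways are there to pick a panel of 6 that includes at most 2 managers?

2478

Split by how many managers are chosen (0 through 2).
Sum: C(4,0)·C(10,6) + C(4,1)·C(10,5) + C(4,2)·C(10,4) = 210 + 1008 + 1260 = 2478.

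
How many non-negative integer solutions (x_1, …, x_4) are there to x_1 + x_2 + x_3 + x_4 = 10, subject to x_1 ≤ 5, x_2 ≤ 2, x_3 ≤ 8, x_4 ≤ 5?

By stars and bars, unrestricted non-negative solutions to x_1+…+x_4 = 10 number C(10+3,3) = 286.
Subtract solutions that violate a single cap (substitute x_i' = x_i − (cap_i+1)): x_1 ≥ 6 gives C(7,3) = 35; x_2 ≥ 3 gives C(10,3) = 120; x_3 ≥ 9 gives C(4,3) = 4; x_4 ≥ 6 gives C(7,3) = 35. Together 194.
Add back pairs where two caps are both exceeded: 4 + 0 + 0 + 0 + 4 + 0 = 8.
By inclusion–exclusion the count is 286 − 194 + 8 = 100.

100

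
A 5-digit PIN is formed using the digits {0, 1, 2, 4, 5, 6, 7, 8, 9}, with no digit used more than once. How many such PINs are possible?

15120

Choose and order 5 of the 9 symbols: the first digit has 9 options, the next 8, and so on down to 5.
9 × 8 × 7 × 6 × 5 = 15120.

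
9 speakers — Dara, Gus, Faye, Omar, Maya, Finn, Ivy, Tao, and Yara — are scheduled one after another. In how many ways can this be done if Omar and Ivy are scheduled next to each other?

80640

Glue Omar and Ivy into one block (2 internal orders), leaving 8 units to arrange in a row.
That gives 2 × 8! = 2 × 40320 = 80640.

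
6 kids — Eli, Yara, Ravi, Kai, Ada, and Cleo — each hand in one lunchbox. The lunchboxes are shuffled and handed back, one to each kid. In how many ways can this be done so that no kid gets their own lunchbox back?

265

Count assignments avoiding every fixed point. For any j of the 6 kids fixed to their own lunchbox, the other 6−j can be arranged in (6−j)! ways.
By inclusion–exclusion this is Σ_{j=0}^{6} (−1)^j C(6,j)·(6−j)!.
Computing: 720 − 720 + 360 − 120 + 30 − 6 + 1 = 265.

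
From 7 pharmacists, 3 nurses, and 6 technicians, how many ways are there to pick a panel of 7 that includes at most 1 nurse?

Split by how many nurses are chosen (0 through 1).
Sum: C(3,0)·C(13,7) + C(3,1)·C(13,6) = 1716 + 5148 = 6864.

6864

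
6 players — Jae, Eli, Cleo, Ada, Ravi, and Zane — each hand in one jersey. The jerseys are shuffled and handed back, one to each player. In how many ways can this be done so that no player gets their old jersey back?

265

Let Aᵢ be the assignments in which player i gets their old jersey. We want the size of the complement of A₁∪…∪A_6.
By inclusion–exclusion this is Σ_{j=0}^{6} (−1)^j C(6,j)·(6−j)!.
Computing: 720 − 720 + 360 − 120 + 30 − 6 + 1 = 265.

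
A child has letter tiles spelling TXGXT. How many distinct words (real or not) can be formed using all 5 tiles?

Letter multiplicities in TXGXT: G×1, T×2, X×2.
So there are 5! / (2!·2!) = 30 distinguishable arrangements.

30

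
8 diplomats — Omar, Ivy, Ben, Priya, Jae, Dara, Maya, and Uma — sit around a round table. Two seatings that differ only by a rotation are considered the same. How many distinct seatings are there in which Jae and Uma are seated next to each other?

1440

Glue Jae and Uma into a block (2 internal orders). Seating 7 units around a circle gives (6)! arrangements.
So 2 × (6)! = 2 × 720 = 1440.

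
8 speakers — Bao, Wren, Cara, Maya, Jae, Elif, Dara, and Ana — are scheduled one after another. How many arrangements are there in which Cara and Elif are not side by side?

30240

There are 8! = 40320 arrangements in all. If Cara and Elif are adjacent, merging them into one block gives 2·(7)! = 10080 arrangements.
So 40320 − 10080 = 30240 arrangements keep them apart.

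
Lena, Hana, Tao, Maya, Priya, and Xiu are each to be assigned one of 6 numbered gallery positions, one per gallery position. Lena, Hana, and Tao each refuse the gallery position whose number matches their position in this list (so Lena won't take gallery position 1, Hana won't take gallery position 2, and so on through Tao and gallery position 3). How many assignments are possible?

426

Let Aᵢ (for i ∈ {1, 2, 3}) be the placements that put person i in their forbidden gallery position. Any j of these fix j positions, leaving (6−j)! ways to fill the rest, and there are C(3,j) ways to pick which j.
By inclusion–exclusion, the number of valid placements is Σ_{j=0}^{3} (−1)^j C(3,j)·(6−j)!.
Computing: 720 − 360 + 72 − 6 = 426.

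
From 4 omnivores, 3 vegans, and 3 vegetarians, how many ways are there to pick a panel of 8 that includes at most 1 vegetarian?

3

Split by how many vegetarians are chosen (0 through 1).
Sum: C(3,0)·C(7,8) + C(3,1)·C(7,7) = 0 + 3 = 3.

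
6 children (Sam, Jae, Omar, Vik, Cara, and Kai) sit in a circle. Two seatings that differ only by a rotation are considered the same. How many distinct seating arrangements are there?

120

Around a circle, 6 distinct people have 6!/6 = (5)! = 120 rotationally distinct seatings.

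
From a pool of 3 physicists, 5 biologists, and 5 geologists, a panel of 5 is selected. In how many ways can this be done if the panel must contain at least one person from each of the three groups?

925

Total 5-person selections from all 13: C(13,5) = 1287.
Subtract selections that omit an entire group: no physicists → C(10,5) = 252; no biologists → C(8,5) = 56; no geologists → C(8,5) = 56.
Add back selections omitting two groups (i.e. drawn from a single group): C(3,5) + C(5,5) + C(5,5) = 2.
By inclusion–exclusion: 1287 − 364 + 2 = 925.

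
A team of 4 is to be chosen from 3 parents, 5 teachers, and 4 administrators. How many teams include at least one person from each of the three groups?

270

With no constraint there are C(12,4) = 495 possible selections.
Subtract selections that omit an entire group: no parents → C(9,4) = 126; no teachers → C(7,4) = 35; no administrators → C(8,4) = 70.
Add back selections omitting two groups (i.e. drawn from a single group): C(3,4) + C(5,4) + C(4,4) = 6.
By inclusion–exclusion: 495 − 231 + 6 = 270.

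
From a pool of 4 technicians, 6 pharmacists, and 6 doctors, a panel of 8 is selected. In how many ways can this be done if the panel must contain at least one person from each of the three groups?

Unrestricted: C(16,8) = 12870 ways to pick any 8 of the 16.
Selections missing a whole group: no technicians → C(12,8) = 495; no pharmacists → C(10,8) = 45; no doctors → C(10,8) = 45.
Add back selections omitting two groups (i.e. drawn from a single group): C(4,8) + C(6,8) + C(6,8) = 0.
By inclusion–exclusion: 12870 − 585 + 0 = 12285.

12285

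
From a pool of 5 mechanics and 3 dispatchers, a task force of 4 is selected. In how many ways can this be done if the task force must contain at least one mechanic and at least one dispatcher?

Total 4-person selections from all 8: C(8,4) = 70.
Subtract selections that omit an entire group: no mechanics → C(3,4) = 0; no dispatchers → C(5,4) = 5.
Both groups omitted at once is impossible, so 70 − 5 = 65.

65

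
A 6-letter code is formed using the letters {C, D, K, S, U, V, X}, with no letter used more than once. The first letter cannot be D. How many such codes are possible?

The first letter has 7−1 = 6 choices (anything except D).
The remaining 5 letters are filled from the other 6 symbols without repetition: 6 × 5 × 4 × 3 × 2 = 720.
Total: 6 × 720 = 4320.

4320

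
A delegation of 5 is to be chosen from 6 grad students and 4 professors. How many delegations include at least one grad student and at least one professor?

Unrestricted: C(10,5) = 252 ways to pick any 5 of the 10.
Selections missing a whole group: no grad students → C(4,5) = 0; no professors → C(6,5) = 6.
Both groups omitted at once is impossible, so 252 − 6 = 246.

246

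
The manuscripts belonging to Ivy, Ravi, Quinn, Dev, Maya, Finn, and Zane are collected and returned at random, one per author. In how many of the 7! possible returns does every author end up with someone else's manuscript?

Count assignments avoiding every fixed point. For any j of the 7 authors fixed to their own manuscript, the other 7−j can be arranged in (7−j)! ways.
By inclusion–exclusion this is Σ_{j=0}^{7} (−1)^j C(7,j)·(7−j)!.
Computing: 5040 − 5040 + 2520 − 840 + 210 − 42 + 7 − 1 = 1854.

1854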